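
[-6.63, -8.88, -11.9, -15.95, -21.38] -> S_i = -6.63*1.34^i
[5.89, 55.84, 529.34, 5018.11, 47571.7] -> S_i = 5.89*9.48^i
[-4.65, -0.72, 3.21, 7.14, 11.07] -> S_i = -4.65 + 3.93*i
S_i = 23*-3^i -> [23, -69, 207, -621, 1863]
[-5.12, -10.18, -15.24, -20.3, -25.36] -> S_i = -5.12 + -5.06*i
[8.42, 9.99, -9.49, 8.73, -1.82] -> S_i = Random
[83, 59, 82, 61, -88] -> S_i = Random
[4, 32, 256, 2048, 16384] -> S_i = 4*8^i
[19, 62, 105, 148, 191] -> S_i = 19 + 43*i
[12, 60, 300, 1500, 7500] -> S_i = 12*5^i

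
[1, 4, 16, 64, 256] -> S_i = 1*4^i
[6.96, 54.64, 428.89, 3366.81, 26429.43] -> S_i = 6.96*7.85^i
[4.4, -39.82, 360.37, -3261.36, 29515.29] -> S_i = 4.40*(-9.05)^i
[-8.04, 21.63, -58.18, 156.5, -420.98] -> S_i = -8.04*(-2.69)^i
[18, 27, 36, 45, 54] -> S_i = 18 + 9*i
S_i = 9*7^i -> [9, 63, 441, 3087, 21609]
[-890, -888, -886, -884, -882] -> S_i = -890 + 2*i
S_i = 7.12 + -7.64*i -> [7.12, -0.52, -8.16, -15.8, -23.44]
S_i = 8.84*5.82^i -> [8.84, 51.45, 299.43, 1742.69, 10142.48]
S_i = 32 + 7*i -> [32, 39, 46, 53, 60]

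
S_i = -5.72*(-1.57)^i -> [-5.72, 8.98, -14.1, 22.14, -34.75]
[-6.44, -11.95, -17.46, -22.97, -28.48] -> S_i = -6.44 + -5.51*i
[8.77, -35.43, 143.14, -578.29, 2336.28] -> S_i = 8.77*(-4.04)^i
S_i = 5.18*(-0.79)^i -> [5.18, -4.09, 3.23, -2.55, 2.02]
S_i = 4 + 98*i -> [4, 102, 200, 298, 396]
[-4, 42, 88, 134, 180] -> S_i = -4 + 46*i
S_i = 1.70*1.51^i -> [1.7, 2.57, 3.88, 5.85, 8.84]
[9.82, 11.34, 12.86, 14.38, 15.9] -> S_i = 9.82 + 1.52*i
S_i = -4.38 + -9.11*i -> [-4.38, -13.49, -22.6, -31.71, -40.82]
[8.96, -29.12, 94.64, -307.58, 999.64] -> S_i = 8.96*(-3.25)^i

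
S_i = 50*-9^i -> [50, -450, 4050, -36450, 328050]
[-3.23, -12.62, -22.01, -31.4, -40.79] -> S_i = -3.23 + -9.39*i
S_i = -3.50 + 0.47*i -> [-3.5, -3.03, -2.56, -2.09, -1.62]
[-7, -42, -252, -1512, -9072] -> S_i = -7*6^i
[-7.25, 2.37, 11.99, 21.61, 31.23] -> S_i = -7.25 + 9.62*i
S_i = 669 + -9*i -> [669, 660, 651, 642, 633]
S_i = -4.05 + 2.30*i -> [-4.05, -1.75, 0.55, 2.85, 5.15]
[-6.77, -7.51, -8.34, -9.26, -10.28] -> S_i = -6.77*1.11^i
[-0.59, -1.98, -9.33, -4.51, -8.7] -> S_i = Random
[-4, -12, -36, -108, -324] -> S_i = -4*3^i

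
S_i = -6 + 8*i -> [-6, 2, 10, 18, 26]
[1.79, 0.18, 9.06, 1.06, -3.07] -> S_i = Random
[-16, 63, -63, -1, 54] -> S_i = Random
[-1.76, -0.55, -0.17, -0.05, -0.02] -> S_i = -1.76*0.31^i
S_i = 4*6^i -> [4, 24, 144, 864, 5184]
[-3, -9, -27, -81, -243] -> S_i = -3*3^i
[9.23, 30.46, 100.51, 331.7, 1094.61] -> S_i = 9.23*3.30^i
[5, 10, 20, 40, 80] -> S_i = 5*2^i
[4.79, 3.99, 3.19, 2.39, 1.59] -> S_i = 4.79 + -0.80*i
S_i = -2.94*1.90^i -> [-2.94, -5.59, -10.61, -20.17, -38.31]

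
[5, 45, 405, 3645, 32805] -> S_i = 5*9^i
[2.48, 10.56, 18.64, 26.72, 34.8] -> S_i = 2.48 + 8.08*i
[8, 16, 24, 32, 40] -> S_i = 8 + 8*i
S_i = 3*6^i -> [3, 18, 108, 648, 3888]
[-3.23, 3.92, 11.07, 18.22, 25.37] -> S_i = -3.23 + 7.15*i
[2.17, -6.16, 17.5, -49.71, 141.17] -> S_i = 2.17*(-2.84)^i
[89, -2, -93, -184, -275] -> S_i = 89 + -91*i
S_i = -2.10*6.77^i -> [-2.1, -14.22, -96.25, -651.61, -4411.37]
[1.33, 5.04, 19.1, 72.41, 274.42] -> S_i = 1.33*3.79^i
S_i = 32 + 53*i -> [32, 85, 138, 191, 244]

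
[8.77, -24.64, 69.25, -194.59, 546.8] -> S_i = 8.77*(-2.81)^i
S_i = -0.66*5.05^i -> [-0.66, -3.33, -16.83, -85.0, -429.25]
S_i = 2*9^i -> [2, 18, 162, 1458, 13122]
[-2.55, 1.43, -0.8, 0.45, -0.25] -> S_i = -2.55*(-0.56)^i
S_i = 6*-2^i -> [6, -12, 24, -48, 96]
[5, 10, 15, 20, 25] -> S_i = 5 + 5*i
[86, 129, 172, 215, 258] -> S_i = 86 + 43*i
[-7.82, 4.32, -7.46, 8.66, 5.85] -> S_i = Random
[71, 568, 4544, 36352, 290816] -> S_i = 71*8^i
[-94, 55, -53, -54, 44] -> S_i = Random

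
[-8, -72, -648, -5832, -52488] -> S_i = -8*9^i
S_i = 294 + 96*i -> [294, 390, 486, 582, 678]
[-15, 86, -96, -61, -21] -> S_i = Random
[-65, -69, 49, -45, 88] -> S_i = Random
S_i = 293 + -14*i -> [293, 279, 265, 251, 237]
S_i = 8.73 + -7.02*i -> [8.73, 1.71, -5.31, -12.33, -19.35]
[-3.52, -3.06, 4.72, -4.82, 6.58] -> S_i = Random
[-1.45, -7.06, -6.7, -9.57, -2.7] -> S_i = Random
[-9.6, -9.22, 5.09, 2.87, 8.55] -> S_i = Random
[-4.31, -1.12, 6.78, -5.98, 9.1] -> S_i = Random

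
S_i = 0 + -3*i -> [0, -3, -6, -9, -12]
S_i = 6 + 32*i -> [6, 38, 70, 102, 134]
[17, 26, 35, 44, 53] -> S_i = 17 + 9*i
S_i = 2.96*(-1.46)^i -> [2.96, -4.32, 6.31, -9.21, 13.45]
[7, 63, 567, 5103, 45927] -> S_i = 7*9^i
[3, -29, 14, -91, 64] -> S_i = Random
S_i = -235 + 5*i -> [-235, -230, -225, -220, -215]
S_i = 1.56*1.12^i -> [1.56, 1.75, 1.96, 2.19, 2.45]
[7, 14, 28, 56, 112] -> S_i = 7*2^i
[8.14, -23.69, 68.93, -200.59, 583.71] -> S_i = 8.14*(-2.91)^i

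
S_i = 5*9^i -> [5, 45, 405, 3645, 32805]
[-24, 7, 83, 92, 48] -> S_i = Random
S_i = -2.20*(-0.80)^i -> [-2.2, 1.76, -1.41, 1.13, -0.9]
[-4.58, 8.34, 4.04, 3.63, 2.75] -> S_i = Random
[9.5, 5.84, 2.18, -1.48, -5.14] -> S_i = 9.50 + -3.66*i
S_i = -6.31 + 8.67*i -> [-6.31, 2.36, 11.03, 19.7, 28.37]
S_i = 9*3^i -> [9, 27, 81, 243, 729]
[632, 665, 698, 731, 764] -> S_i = 632 + 33*i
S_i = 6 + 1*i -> [6, 7, 8, 9, 10]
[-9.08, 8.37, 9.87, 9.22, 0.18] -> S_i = Random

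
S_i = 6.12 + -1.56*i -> [6.12, 4.56, 3.0, 1.44, -0.12]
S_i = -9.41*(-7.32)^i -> [-9.41, 68.88, -504.21, 3690.82, -27016.8]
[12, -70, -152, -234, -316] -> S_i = 12 + -82*i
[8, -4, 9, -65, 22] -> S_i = Random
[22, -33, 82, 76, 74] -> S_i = Random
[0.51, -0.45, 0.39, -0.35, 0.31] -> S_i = 0.51*(-0.88)^i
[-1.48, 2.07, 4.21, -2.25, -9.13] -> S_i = Random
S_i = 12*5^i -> [12, 60, 300, 1500, 7500]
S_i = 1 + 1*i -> [1, 2, 3, 4, 5]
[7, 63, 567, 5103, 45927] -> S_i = 7*9^i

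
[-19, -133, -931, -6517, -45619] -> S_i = -19*7^i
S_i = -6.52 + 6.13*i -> [-6.52, -0.39, 5.74, 11.87, 18.0]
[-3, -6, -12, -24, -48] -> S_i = -3*2^i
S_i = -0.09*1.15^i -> [-0.09, -0.1, -0.12, -0.14, -0.16]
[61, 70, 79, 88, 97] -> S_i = 61 + 9*i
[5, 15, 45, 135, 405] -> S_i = 5*3^i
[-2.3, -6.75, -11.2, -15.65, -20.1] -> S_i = -2.30 + -4.45*i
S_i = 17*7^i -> [17, 119, 833, 5831, 40817]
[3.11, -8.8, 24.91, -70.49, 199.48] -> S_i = 3.11*(-2.83)^i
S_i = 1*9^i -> [1, 9, 81, 729, 6561]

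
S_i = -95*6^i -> [-95, -570, -3420, -20520, -123120]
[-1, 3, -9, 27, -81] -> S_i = -1*-3^i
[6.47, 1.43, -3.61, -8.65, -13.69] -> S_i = 6.47 + -5.04*i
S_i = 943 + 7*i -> [943, 950, 957, 964, 971]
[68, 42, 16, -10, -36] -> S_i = 68 + -26*i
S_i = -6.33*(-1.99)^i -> [-6.33, 12.6, -25.07, 49.88, -99.27]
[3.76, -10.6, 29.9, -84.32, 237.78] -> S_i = 3.76*(-2.82)^i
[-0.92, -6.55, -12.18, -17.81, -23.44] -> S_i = -0.92 + -5.63*i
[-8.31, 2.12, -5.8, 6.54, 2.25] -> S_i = Random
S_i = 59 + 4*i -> [59, 63, 67, 71, 75]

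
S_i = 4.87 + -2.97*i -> [4.87, 1.9, -1.07, -4.04, -7.01]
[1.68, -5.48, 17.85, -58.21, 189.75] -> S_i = 1.68*(-3.26)^i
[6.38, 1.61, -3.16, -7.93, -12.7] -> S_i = 6.38 + -4.77*i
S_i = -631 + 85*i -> [-631, -546, -461, -376, -291]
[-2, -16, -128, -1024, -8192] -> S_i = -2*8^i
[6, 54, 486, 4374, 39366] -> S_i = 6*9^i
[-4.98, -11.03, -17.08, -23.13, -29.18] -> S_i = -4.98 + -6.05*i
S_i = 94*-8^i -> [94, -752, 6016, -48128, 385024]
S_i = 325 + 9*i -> [325, 334, 343, 352, 361]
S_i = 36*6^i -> [36, 216, 1296, 7776, 46656]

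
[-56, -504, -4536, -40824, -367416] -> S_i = -56*9^i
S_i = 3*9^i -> [3, 27, 243, 2187, 19683]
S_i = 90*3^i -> [90, 270, 810, 2430, 7290]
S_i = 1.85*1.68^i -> [1.85, 3.11, 5.22, 8.77, 14.74]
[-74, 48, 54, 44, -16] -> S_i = Random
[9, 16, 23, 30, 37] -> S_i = 9 + 7*i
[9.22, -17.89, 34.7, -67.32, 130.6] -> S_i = 9.22*(-1.94)^i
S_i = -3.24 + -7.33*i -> [-3.24, -10.57, -17.9, -25.23, -32.56]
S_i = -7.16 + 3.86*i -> [-7.16, -3.3, 0.56, 4.42, 8.28]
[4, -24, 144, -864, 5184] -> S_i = 4*-6^i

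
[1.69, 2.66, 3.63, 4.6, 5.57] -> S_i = 1.69 + 0.97*i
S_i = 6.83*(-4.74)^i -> [6.83, -32.37, 153.45, -727.37, 3447.74]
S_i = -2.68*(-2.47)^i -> [-2.68, 6.62, -16.35, 40.39, -99.75]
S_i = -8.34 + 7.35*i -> [-8.34, -0.99, 6.36, 13.71, 21.06]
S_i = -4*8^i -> [-4, -32, -256, -2048, -16384]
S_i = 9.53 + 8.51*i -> [9.53, 18.04, 26.55, 35.06, 43.57]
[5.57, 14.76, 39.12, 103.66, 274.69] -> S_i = 5.57*2.65^i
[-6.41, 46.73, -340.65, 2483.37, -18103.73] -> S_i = -6.41*(-7.29)^i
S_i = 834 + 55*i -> [834, 889, 944, 999, 1054]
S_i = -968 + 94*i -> [-968, -874, -780, -686, -592]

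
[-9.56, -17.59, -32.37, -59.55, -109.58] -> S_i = -9.56*1.84^i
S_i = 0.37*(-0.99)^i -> [0.37, -0.37, 0.36, -0.36, 0.36]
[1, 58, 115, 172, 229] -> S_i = 1 + 57*i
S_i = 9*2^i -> [9, 18, 36, 72, 144]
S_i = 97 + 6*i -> [97, 103, 109, 115, 121]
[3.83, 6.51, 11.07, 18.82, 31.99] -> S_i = 3.83*1.70^i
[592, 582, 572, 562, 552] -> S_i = 592 + -10*i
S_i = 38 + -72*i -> [38, -34, -106, -178, -250]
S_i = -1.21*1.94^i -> [-1.21, -2.35, -4.55, -8.83, -17.14]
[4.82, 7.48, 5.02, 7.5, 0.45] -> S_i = Random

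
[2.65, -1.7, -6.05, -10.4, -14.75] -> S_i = 2.65 + -4.35*i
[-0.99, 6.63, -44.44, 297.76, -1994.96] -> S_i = -0.99*(-6.70)^i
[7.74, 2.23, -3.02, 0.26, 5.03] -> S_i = Random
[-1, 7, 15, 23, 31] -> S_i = -1 + 8*i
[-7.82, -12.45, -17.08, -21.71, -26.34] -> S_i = -7.82 + -4.63*i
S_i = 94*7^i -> [94, 658, 4606, 32242, 225694]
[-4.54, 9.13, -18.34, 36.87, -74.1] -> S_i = -4.54*(-2.01)^i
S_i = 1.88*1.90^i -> [1.88, 3.57, 6.79, 12.89, 24.5]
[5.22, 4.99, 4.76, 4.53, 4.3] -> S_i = 5.22 + -0.23*i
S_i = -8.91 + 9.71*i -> [-8.91, 0.8, 10.51, 20.22, 29.93]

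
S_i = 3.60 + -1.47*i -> [3.6, 2.13, 0.66, -0.81, -2.28]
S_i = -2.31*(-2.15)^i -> [-2.31, 4.97, -10.68, 22.96, -49.36]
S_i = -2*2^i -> [-2, -4, -8, -16, -32]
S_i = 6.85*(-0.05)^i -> [6.85, -0.34, 0.02, -0.0, 0.0]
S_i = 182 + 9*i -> [182, 191, 200, 209, 218]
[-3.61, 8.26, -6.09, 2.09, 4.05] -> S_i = Random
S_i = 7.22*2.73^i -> [7.22, 19.71, 53.81, 146.9, 401.04]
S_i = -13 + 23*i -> [-13, 10, 33, 56, 79]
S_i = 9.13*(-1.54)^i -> [9.13, -14.06, 21.65, -33.35, 51.35]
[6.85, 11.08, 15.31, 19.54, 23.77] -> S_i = 6.85 + 4.23*i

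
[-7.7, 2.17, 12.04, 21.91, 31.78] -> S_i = -7.70 + 9.87*i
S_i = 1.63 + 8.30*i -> [1.63, 9.93, 18.23, 26.53, 34.83]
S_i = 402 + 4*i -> [402, 406, 410, 414, 418]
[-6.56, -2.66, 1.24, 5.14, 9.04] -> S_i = -6.56 + 3.90*i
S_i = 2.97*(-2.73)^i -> [2.97, -8.11, 22.14, -60.43, 164.97]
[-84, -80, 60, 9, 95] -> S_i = Random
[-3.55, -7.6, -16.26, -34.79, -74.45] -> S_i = -3.55*2.14^i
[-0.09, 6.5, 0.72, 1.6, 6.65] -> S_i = Random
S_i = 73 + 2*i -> [73, 75, 77, 79, 81]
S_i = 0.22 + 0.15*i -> [0.22, 0.37, 0.52, 0.67, 0.82]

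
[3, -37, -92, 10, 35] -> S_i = Random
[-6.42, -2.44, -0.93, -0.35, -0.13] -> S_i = -6.42*0.38^i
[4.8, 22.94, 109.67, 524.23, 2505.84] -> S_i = 4.80*4.78^i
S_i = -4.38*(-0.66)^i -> [-4.38, 2.89, -1.91, 1.26, -0.83]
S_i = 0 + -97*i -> [0, -97, -194, -291, -388]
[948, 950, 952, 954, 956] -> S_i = 948 + 2*i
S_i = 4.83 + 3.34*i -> [4.83, 8.17, 11.51, 14.85, 18.19]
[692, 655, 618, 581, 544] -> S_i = 692 + -37*i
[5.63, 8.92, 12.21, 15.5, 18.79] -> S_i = 5.63 + 3.29*i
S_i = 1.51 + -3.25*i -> [1.51, -1.74, -4.99, -8.24, -11.49]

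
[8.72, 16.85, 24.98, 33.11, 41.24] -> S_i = 8.72 + 8.13*i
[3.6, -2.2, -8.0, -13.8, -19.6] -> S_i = 3.60 + -5.80*i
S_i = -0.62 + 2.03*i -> [-0.62, 1.41, 3.44, 5.47, 7.5]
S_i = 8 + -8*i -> [8, 0, -8, -16, -24]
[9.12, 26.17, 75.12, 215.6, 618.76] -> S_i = 9.12*2.87^i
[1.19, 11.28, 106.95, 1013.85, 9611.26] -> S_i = 1.19*9.48^i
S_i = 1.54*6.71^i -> [1.54, 10.33, 69.34, 465.25, 3121.84]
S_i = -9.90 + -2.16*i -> [-9.9, -12.06, -14.22, -16.38, -18.54]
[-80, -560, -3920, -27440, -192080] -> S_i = -80*7^i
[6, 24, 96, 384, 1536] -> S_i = 6*4^i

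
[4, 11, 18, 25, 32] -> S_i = 4 + 7*i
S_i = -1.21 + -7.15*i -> [-1.21, -8.36, -15.51, -22.66, -29.81]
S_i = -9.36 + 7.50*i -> [-9.36, -1.86, 5.64, 13.14, 20.64]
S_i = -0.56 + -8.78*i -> [-0.56, -9.34, -18.12, -26.9, -35.68]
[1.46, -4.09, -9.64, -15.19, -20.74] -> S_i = 1.46 + -5.55*i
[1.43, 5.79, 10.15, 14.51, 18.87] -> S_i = 1.43 + 4.36*i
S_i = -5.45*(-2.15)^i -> [-5.45, 11.72, -25.19, 54.16, -116.45]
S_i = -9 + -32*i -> [-9, -41, -73, -105, -137]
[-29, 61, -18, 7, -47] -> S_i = Random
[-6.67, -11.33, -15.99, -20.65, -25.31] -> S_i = -6.67 + -4.66*i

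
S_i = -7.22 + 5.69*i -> [-7.22, -1.53, 4.16, 9.85, 15.54]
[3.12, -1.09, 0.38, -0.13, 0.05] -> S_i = 3.12*(-0.35)^i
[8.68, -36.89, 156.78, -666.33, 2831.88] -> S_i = 8.68*(-4.25)^i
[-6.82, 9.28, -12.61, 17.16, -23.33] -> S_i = -6.82*(-1.36)^i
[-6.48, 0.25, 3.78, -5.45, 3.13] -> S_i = Random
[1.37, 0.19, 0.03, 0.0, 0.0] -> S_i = 1.37*0.14^i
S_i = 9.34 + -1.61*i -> [9.34, 7.73, 6.12, 4.51, 2.9]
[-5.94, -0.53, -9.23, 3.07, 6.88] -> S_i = Random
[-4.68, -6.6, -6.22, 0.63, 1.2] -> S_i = Random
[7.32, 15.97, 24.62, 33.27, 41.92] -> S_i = 7.32 + 8.65*i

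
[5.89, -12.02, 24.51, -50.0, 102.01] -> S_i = 5.89*(-2.04)^i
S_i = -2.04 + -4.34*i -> [-2.04, -6.38, -10.72, -15.06, -19.4]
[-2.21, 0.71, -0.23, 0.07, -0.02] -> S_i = -2.21*(-0.32)^i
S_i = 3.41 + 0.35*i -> [3.41, 3.76, 4.11, 4.46, 4.81]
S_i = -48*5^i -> [-48, -240, -1200, -6000, -30000]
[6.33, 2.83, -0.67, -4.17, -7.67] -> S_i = 6.33 + -3.50*i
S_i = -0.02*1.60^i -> [-0.02, -0.03, -0.05, -0.08, -0.13]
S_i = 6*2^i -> [6, 12, 24, 48, 96]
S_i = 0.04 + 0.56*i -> [0.04, 0.6, 1.16, 1.72, 2.28]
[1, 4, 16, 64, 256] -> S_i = 1*4^i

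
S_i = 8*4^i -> [8, 32, 128, 512, 2048]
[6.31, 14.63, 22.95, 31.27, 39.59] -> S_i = 6.31 + 8.32*i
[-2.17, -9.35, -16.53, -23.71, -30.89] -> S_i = -2.17 + -7.18*i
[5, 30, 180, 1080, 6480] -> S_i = 5*6^i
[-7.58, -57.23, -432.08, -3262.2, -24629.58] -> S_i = -7.58*7.55^i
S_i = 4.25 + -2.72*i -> [4.25, 1.53, -1.19, -3.91, -6.63]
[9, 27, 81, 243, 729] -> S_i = 9*3^i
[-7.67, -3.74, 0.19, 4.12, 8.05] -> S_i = -7.67 + 3.93*i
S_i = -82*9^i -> [-82, -738, -6642, -59778, -538002]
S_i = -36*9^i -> [-36, -324, -2916, -26244, -236196]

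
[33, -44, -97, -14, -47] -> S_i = Random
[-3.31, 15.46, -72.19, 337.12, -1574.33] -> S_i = -3.31*(-4.67)^i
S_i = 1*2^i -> [1, 2, 4, 8, 16]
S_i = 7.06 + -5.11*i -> [7.06, 1.95, -3.16, -8.27, -13.38]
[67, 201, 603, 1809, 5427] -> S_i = 67*3^i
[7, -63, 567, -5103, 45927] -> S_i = 7*-9^i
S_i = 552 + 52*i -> [552, 604, 656, 708, 760]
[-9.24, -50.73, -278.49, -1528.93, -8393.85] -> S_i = -9.24*5.49^i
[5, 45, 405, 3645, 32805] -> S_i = 5*9^i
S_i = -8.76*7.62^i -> [-8.76, -66.75, -508.64, -3875.87, -29534.12]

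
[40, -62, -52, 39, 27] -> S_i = Random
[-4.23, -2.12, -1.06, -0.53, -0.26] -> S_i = -4.23*0.50^i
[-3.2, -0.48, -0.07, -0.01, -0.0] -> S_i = -3.20*0.15^i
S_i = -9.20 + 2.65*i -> [-9.2, -6.55, -3.9, -1.25, 1.4]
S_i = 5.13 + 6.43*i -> [5.13, 11.56, 17.99, 24.42, 30.85]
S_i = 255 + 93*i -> [255, 348, 441, 534, 627]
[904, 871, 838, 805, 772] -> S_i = 904 + -33*i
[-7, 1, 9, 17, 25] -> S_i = -7 + 8*i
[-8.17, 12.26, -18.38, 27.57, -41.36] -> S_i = -8.17*(-1.50)^i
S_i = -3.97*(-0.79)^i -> [-3.97, 3.14, -2.48, 1.96, -1.55]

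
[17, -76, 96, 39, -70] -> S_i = Random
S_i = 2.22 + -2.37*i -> [2.22, -0.15, -2.52, -4.89, -7.26]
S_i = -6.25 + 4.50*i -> [-6.25, -1.75, 2.75, 7.25, 11.75]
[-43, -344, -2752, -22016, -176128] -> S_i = -43*8^i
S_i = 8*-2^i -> [8, -16, 32, -64, 128]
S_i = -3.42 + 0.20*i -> [-3.42, -3.22, -3.02, -2.82, -2.62]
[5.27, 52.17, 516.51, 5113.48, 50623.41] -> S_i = 5.27*9.90^i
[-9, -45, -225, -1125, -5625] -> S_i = -9*5^i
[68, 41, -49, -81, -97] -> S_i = Random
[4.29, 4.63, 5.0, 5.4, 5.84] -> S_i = 4.29*1.08^i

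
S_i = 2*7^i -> [2, 14, 98, 686, 4802]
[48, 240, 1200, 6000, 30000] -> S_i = 48*5^i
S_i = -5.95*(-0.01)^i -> [-5.95, 0.06, -0.0, 0.0, -0.0]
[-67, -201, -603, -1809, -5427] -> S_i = -67*3^i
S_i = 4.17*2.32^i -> [4.17, 9.67, 22.44, 52.07, 120.81]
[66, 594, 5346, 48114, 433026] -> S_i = 66*9^i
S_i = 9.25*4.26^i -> [9.25, 39.4, 167.87, 715.11, 3046.35]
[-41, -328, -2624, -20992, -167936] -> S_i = -41*8^i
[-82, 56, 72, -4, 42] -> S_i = Random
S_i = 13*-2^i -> [13, -26, 52, -104, 208]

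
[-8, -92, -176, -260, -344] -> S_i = -8 + -84*i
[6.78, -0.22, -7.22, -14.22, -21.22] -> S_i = 6.78 + -7.00*i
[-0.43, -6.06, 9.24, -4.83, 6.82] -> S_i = Random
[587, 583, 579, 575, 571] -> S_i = 587 + -4*i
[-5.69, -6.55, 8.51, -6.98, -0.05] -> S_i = Random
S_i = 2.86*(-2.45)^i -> [2.86, -7.01, 17.17, -42.06, 103.05]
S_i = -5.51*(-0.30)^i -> [-5.51, 1.65, -0.5, 0.15, -0.04]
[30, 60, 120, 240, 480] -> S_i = 30*2^i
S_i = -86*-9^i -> [-86, 774, -6966, 62694, -564246]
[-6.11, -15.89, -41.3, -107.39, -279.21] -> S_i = -6.11*2.60^i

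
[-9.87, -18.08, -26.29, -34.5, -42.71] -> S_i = -9.87 + -8.21*i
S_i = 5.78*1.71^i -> [5.78, 9.88, 16.9, 28.9, 49.42]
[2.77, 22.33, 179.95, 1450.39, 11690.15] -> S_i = 2.77*8.06^i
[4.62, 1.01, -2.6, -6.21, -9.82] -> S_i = 4.62 + -3.61*i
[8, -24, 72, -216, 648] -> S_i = 8*-3^i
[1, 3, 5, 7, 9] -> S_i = 1 + 2*i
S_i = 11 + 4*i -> [11, 15, 19, 23, 27]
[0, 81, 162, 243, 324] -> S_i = 0 + 81*i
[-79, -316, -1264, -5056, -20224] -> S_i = -79*4^i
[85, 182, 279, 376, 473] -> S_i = 85 + 97*i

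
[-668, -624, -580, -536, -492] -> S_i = -668 + 44*i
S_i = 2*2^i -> [2, 4, 8, 16, 32]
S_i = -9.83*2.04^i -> [-9.83, -20.05, -40.91, -83.45, -170.24]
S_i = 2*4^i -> [2, 8, 32, 128, 512]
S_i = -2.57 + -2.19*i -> [-2.57, -4.76, -6.95, -9.14, -11.33]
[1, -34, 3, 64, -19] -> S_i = Random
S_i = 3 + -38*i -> [3, -35, -73, -111, -149]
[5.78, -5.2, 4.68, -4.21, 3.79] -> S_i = 5.78*(-0.90)^i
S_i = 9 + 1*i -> [9, 10, 11, 12, 13]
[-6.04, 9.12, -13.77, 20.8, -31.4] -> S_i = -6.04*(-1.51)^i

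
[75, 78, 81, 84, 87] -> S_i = 75 + 3*i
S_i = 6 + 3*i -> [6, 9, 12, 15, 18]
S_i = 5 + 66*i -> [5, 71, 137, 203, 269]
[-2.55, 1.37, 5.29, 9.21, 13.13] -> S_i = -2.55 + 3.92*i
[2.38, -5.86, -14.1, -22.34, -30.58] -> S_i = 2.38 + -8.24*i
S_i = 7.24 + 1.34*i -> [7.24, 8.58, 9.92, 11.26, 12.6]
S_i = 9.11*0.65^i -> [9.11, 5.92, 3.85, 2.5, 1.63]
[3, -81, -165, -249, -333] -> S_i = 3 + -84*i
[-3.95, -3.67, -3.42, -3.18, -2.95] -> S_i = -3.95*0.93^i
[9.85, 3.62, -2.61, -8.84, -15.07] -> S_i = 9.85 + -6.23*i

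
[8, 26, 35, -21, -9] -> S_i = Random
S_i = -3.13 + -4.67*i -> [-3.13, -7.8, -12.47, -17.14, -21.81]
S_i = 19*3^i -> [19, 57, 171, 513, 1539]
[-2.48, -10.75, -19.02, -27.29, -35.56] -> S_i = -2.48 + -8.27*i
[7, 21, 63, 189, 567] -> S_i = 7*3^i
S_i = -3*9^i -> [-3, -27, -243, -2187, -19683]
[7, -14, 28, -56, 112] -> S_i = 7*-2^i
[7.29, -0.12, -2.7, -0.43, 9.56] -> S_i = Random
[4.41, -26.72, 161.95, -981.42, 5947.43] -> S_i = 4.41*(-6.06)^i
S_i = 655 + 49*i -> [655, 704, 753, 802, 851]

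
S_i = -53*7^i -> [-53, -371, -2597, -18179, -127253]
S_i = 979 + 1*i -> [979, 980, 981, 982, 983]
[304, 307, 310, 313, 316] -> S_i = 304 + 3*i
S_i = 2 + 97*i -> [2, 99, 196, 293, 390]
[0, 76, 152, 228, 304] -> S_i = 0 + 76*i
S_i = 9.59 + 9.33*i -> [9.59, 18.92, 28.25, 37.58, 46.91]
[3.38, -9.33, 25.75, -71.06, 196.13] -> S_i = 3.38*(-2.76)^i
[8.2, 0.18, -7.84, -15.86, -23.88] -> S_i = 8.20 + -8.02*i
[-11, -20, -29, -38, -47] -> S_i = -11 + -9*i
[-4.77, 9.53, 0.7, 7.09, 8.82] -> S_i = Random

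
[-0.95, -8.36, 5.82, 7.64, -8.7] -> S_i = Random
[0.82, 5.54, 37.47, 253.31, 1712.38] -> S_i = 0.82*6.76^i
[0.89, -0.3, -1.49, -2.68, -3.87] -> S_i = 0.89 + -1.19*i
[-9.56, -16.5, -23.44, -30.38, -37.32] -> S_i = -9.56 + -6.94*i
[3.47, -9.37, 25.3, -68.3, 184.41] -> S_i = 3.47*(-2.70)^i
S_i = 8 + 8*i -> [8, 16, 24, 32, 40]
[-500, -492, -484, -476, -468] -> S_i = -500 + 8*i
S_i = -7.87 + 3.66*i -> [-7.87, -4.21, -0.55, 3.11, 6.77]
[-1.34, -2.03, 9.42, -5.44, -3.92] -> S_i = Random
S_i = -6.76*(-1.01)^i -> [-6.76, 6.83, -6.9, 6.96, -7.03]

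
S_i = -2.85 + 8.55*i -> [-2.85, 5.7, 14.25, 22.8, 31.35]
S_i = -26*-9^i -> [-26, 234, -2106, 18954, -170586]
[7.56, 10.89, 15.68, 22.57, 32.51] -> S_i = 7.56*1.44^i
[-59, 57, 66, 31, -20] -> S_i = Random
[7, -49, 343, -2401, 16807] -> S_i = 7*-7^i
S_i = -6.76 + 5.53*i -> [-6.76, -1.23, 4.3, 9.83, 15.36]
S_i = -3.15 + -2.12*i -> [-3.15, -5.27, -7.39, -9.51, -11.63]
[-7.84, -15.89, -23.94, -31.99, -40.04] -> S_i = -7.84 + -8.05*i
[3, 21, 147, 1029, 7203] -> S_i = 3*7^i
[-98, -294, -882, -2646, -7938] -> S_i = -98*3^i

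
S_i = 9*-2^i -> [9, -18, 36, -72, 144]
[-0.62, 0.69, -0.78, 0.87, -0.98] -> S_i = -0.62*(-1.12)^i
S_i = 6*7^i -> [6, 42, 294, 2058, 14406]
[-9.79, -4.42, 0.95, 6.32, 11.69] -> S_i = -9.79 + 5.37*i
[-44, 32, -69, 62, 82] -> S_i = Random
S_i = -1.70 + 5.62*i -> [-1.7, 3.92, 9.54, 15.16, 20.78]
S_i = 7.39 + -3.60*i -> [7.39, 3.79, 0.19, -3.41, -7.01]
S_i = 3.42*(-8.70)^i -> [3.42, -29.75, 258.86, -2252.08, 19593.1]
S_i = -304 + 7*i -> [-304, -297, -290, -283, -276]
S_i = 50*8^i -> [50, 400, 3200, 25600, 204800]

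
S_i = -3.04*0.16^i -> [-3.04, -0.49, -0.08, -0.01, -0.0]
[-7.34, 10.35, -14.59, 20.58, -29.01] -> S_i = -7.34*(-1.41)^i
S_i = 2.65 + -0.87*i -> [2.65, 1.78, 0.91, 0.04, -0.83]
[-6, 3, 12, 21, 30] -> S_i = -6 + 9*i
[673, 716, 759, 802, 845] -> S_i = 673 + 43*i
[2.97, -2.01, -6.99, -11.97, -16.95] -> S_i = 2.97 + -4.98*i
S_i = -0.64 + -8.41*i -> [-0.64, -9.05, -17.46, -25.87, -34.28]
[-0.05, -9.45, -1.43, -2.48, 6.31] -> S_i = Random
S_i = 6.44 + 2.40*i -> [6.44, 8.84, 11.24, 13.64, 16.04]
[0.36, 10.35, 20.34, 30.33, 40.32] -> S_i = 0.36 + 9.99*i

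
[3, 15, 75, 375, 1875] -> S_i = 3*5^i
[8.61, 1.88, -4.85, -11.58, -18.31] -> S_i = 8.61 + -6.73*i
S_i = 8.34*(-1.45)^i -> [8.34, -12.09, 17.53, -25.43, 36.87]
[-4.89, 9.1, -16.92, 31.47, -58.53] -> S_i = -4.89*(-1.86)^i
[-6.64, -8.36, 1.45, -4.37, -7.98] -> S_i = Random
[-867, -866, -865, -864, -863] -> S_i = -867 + 1*i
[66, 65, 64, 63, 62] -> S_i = 66 + -1*i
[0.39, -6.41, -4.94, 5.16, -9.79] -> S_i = Random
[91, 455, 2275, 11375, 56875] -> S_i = 91*5^i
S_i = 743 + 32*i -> [743, 775, 807, 839, 871]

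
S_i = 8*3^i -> [8, 24, 72, 216, 648]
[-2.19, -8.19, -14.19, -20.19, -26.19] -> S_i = -2.19 + -6.00*i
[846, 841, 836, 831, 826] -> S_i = 846 + -5*i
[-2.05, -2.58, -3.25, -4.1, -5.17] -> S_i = -2.05*1.26^i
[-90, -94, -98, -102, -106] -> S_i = -90 + -4*i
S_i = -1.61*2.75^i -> [-1.61, -4.43, -12.18, -33.48, -92.08]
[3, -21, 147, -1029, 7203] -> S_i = 3*-7^i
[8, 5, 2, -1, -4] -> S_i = 8 + -3*i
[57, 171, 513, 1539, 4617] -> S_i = 57*3^i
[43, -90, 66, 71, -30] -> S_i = Random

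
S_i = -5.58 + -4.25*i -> [-5.58, -9.83, -14.08, -18.33, -22.58]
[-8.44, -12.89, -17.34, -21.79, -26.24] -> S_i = -8.44 + -4.45*i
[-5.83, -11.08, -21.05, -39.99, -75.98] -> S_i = -5.83*1.90^i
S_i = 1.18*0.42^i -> [1.18, 0.5, 0.21, 0.09, 0.04]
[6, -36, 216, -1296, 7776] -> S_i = 6*-6^i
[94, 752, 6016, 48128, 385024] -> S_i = 94*8^i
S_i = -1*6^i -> [-1, -6, -36, -216, -1296]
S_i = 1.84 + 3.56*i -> [1.84, 5.4, 8.96, 12.52, 16.08]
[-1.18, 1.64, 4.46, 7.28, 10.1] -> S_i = -1.18 + 2.82*i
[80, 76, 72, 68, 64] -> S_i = 80 + -4*i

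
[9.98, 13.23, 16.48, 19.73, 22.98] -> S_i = 9.98 + 3.25*i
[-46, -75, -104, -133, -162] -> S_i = -46 + -29*i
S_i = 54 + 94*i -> [54, 148, 242, 336, 430]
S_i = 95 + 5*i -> [95, 100, 105, 110, 115]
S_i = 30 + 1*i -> [30, 31, 32, 33, 34]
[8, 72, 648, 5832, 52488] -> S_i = 8*9^i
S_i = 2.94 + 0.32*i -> [2.94, 3.26, 3.58, 3.9, 4.22]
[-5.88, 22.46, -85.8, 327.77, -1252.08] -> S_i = -5.88*(-3.82)^i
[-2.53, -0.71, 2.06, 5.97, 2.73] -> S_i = Random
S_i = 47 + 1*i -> [47, 48, 49, 50, 51]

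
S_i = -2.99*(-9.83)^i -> [-2.99, 29.39, -288.92, 2840.09, -27918.06]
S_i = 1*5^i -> [1, 5, 25, 125, 625]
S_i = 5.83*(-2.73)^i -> [5.83, -15.92, 43.45, -118.62, 323.83]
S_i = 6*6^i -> [6, 36, 216, 1296, 7776]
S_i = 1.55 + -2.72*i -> [1.55, -1.17, -3.89, -6.61, -9.33]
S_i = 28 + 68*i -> [28, 96, 164, 232, 300]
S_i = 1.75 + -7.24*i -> [1.75, -5.49, -12.73, -19.97, -27.21]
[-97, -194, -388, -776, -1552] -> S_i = -97*2^i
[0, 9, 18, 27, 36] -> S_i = 0 + 9*i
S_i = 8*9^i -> [8, 72, 648, 5832, 52488]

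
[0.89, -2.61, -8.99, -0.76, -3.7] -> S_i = Random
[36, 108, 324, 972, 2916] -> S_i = 36*3^i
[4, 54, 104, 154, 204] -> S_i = 4 + 50*i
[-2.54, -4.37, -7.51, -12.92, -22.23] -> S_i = -2.54*1.72^i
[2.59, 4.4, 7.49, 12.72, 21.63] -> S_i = 2.59*1.70^i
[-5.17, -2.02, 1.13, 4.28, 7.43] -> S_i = -5.17 + 3.15*i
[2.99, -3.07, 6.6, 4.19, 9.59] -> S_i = Random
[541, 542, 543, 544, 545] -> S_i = 541 + 1*i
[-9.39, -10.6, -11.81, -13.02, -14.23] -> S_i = -9.39 + -1.21*i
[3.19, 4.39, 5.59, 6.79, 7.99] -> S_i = 3.19 + 1.20*i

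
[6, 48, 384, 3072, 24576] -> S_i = 6*8^i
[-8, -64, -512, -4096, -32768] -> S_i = -8*8^i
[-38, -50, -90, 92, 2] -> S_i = Random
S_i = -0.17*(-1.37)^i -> [-0.17, 0.23, -0.32, 0.44, -0.6]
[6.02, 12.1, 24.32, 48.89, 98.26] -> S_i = 6.02*2.01^i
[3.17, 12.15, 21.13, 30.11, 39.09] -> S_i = 3.17 + 8.98*i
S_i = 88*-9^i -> [88, -792, 7128, -64152, 577368]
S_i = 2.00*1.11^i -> [2.0, 2.22, 2.46, 2.74, 3.04]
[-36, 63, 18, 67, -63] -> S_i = Random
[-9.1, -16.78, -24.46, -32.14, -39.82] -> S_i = -9.10 + -7.68*i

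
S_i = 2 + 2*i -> [2, 4, 6, 8, 10]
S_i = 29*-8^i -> [29, -232, 1856, -14848, 118784]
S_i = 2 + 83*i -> [2, 85, 168, 251, 334]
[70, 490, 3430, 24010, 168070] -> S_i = 70*7^i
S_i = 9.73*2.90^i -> [9.73, 28.22, 81.83, 237.3, 688.18]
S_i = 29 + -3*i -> [29, 26, 23, 20, 17]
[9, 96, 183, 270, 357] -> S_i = 9 + 87*i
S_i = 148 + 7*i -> [148, 155, 162, 169, 176]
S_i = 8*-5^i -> [8, -40, 200, -1000, 5000]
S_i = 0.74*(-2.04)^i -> [0.74, -1.51, 3.08, -6.28, 12.82]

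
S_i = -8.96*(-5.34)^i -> [-8.96, 47.85, -255.5, 1364.37, -7285.73]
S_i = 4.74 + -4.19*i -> [4.74, 0.55, -3.64, -7.83, -12.02]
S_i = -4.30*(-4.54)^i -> [-4.3, 19.52, -88.63, 402.38, -1826.8]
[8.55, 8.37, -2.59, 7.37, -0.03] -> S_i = Random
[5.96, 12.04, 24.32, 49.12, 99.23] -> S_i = 5.96*2.02^i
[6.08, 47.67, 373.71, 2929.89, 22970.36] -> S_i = 6.08*7.84^i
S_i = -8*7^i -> [-8, -56, -392, -2744, -19208]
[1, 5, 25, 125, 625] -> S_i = 1*5^i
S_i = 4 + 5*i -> [4, 9, 14, 19, 24]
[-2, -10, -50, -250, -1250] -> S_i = -2*5^i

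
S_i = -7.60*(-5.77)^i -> [-7.6, 43.85, -253.03, 1459.96, -8423.97]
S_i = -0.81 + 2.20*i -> [-0.81, 1.39, 3.59, 5.79, 7.99]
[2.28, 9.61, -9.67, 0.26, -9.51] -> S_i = Random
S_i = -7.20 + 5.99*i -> [-7.2, -1.21, 4.78, 10.77, 16.76]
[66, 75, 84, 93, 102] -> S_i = 66 + 9*i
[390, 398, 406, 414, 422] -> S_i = 390 + 8*i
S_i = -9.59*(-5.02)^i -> [-9.59, 48.14, -241.67, 1213.19, -6090.23]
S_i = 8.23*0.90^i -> [8.23, 7.41, 6.67, 6.0, 5.4]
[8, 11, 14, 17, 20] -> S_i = 8 + 3*i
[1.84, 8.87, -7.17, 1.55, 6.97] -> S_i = Random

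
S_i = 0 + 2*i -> [0, 2, 4, 6, 8]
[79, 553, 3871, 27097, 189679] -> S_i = 79*7^i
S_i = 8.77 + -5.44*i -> [8.77, 3.33, -2.11, -7.55, -12.99]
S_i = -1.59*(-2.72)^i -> [-1.59, 4.32, -11.76, 32.0, -87.03]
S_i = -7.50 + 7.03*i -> [-7.5, -0.47, 6.56, 13.59, 20.62]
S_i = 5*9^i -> [5, 45, 405, 3645, 32805]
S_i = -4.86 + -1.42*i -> [-4.86, -6.28, -7.7, -9.12, -10.54]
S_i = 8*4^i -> [8, 32, 128, 512, 2048]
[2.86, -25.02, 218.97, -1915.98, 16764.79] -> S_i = 2.86*(-8.75)^i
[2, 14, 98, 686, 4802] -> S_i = 2*7^i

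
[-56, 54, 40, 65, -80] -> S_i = Random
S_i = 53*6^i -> [53, 318, 1908, 11448, 68688]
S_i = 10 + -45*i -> [10, -35, -80, -125, -170]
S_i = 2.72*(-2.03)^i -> [2.72, -5.52, 11.21, -22.75, 46.19]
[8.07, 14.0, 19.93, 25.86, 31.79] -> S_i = 8.07 + 5.93*i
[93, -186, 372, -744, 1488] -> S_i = 93*-2^i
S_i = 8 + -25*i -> [8, -17, -42, -67, -92]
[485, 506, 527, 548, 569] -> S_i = 485 + 21*i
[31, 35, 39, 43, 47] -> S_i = 31 + 4*i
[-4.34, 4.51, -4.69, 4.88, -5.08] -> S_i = -4.34*(-1.04)^i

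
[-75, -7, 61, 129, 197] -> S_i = -75 + 68*i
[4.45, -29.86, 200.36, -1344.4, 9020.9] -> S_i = 4.45*(-6.71)^i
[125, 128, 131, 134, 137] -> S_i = 125 + 3*i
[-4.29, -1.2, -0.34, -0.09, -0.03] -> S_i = -4.29*0.28^i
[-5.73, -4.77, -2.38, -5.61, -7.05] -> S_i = Random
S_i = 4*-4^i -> [4, -16, 64, -256, 1024]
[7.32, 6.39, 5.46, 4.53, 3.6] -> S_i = 7.32 + -0.93*i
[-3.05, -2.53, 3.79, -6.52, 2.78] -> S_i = Random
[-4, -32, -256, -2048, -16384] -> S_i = -4*8^i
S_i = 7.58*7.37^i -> [7.58, 55.86, 411.72, 3034.39, 22363.47]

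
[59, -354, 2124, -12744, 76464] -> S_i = 59*-6^i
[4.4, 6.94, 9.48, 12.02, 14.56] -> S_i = 4.40 + 2.54*i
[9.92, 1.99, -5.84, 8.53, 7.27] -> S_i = Random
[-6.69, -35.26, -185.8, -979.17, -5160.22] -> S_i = -6.69*5.27^i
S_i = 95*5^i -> [95, 475, 2375, 11875, 59375]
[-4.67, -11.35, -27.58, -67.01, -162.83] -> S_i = -4.67*2.43^i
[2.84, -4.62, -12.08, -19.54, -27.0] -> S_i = 2.84 + -7.46*i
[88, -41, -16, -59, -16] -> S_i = Random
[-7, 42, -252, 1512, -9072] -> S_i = -7*-6^i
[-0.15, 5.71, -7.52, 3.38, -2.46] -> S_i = Random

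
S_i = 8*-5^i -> [8, -40, 200, -1000, 5000]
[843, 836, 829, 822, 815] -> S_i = 843 + -7*i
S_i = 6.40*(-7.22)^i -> [6.4, -46.21, 333.62, -2408.75, 17391.17]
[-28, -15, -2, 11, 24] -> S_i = -28 + 13*i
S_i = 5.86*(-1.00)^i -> [5.86, -5.86, 5.86, -5.86, 5.86]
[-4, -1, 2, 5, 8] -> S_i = -4 + 3*i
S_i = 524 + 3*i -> [524, 527, 530, 533, 536]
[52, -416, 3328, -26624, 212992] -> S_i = 52*-8^i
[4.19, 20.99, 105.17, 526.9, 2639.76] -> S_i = 4.19*5.01^i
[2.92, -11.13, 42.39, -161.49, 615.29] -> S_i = 2.92*(-3.81)^i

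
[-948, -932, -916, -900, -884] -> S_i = -948 + 16*i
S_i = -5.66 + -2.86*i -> [-5.66, -8.52, -11.38, -14.24, -17.1]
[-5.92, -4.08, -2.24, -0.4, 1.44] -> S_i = -5.92 + 1.84*i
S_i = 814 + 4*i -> [814, 818, 822, 826, 830]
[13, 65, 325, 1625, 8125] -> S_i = 13*5^i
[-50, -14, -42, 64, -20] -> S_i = Random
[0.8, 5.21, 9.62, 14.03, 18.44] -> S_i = 0.80 + 4.41*i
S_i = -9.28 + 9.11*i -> [-9.28, -0.17, 8.94, 18.05, 27.16]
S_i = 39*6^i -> [39, 234, 1404, 8424, 50544]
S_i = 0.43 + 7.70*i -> [0.43, 8.13, 15.83, 23.53, 31.23]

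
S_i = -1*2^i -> [-1, -2, -4, -8, -16]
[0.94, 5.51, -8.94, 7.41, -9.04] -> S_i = Random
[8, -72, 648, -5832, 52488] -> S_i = 8*-9^i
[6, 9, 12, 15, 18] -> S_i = 6 + 3*i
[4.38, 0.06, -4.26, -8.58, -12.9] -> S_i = 4.38 + -4.32*i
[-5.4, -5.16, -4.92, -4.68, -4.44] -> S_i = -5.40 + 0.24*i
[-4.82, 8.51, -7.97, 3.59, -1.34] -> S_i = Random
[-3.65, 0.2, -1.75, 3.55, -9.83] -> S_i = Random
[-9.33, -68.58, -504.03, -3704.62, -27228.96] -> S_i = -9.33*7.35^i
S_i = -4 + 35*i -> [-4, 31, 66, 101, 136]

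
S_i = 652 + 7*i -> [652, 659, 666, 673, 680]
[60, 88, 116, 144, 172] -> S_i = 60 + 28*i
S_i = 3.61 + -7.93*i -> [3.61, -4.32, -12.25, -20.18, -28.11]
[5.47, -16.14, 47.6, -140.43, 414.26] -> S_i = 5.47*(-2.95)^i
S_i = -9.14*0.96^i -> [-9.14, -8.77, -8.42, -8.09, -7.76]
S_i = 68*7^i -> [68, 476, 3332, 23324, 163268]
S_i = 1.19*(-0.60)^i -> [1.19, -0.71, 0.43, -0.26, 0.15]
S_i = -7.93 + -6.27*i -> [-7.93, -14.2, -20.47, -26.74, -33.01]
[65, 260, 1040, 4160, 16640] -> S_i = 65*4^i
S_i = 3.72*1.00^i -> [3.72, 3.72, 3.72, 3.72, 3.72]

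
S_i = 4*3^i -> [4, 12, 36, 108, 324]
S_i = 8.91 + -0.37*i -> [8.91, 8.54, 8.17, 7.8, 7.43]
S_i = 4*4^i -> [4, 16, 64, 256, 1024]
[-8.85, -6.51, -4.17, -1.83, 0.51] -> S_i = -8.85 + 2.34*i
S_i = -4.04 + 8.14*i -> [-4.04, 4.1, 12.24, 20.38, 28.52]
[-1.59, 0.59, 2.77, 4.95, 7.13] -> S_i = -1.59 + 2.18*i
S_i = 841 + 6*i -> [841, 847, 853, 859, 865]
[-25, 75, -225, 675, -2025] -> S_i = -25*-3^i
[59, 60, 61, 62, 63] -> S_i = 59 + 1*i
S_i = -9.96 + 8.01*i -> [-9.96, -1.95, 6.06, 14.07, 22.08]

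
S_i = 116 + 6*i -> [116, 122, 128, 134, 140]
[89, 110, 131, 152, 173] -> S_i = 89 + 21*i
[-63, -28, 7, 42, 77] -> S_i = -63 + 35*i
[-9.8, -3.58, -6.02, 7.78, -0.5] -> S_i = Random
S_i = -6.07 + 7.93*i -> [-6.07, 1.86, 9.79, 17.72, 25.65]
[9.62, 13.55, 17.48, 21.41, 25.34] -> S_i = 9.62 + 3.93*i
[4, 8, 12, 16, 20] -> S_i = 4 + 4*i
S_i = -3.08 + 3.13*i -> [-3.08, 0.05, 3.18, 6.31, 9.44]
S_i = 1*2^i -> [1, 2, 4, 8, 16]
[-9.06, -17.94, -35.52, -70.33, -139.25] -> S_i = -9.06*1.98^i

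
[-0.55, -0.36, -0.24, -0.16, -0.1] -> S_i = -0.55*0.66^i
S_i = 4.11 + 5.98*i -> [4.11, 10.09, 16.07, 22.05, 28.03]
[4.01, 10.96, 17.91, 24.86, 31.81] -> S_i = 4.01 + 6.95*i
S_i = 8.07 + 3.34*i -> [8.07, 11.41, 14.75, 18.09, 21.43]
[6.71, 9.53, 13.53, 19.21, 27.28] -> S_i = 6.71*1.42^i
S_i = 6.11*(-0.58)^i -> [6.11, -3.54, 2.06, -1.19, 0.69]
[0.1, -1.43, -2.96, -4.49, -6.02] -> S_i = 0.10 + -1.53*i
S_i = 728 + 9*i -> [728, 737, 746, 755, 764]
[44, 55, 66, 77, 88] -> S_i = 44 + 11*i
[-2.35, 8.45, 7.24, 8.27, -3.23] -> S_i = Random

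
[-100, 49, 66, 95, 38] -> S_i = Random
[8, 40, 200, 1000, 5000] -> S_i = 8*5^i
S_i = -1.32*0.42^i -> [-1.32, -0.55, -0.23, -0.1, -0.04]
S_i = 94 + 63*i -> [94, 157, 220, 283, 346]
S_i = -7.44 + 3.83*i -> [-7.44, -3.61, 0.22, 4.05, 7.88]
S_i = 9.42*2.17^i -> [9.42, 20.44, 44.36, 96.26, 208.88]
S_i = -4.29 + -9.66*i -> [-4.29, -13.95, -23.61, -33.27, -42.93]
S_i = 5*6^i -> [5, 30, 180, 1080, 6480]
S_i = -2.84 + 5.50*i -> [-2.84, 2.66, 8.16, 13.66, 19.16]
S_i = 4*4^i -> [4, 16, 64, 256, 1024]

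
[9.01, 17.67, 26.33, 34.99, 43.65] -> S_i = 9.01 + 8.66*i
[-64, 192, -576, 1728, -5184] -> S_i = -64*-3^i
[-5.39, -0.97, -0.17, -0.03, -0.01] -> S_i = -5.39*0.18^i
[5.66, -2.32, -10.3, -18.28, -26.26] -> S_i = 5.66 + -7.98*i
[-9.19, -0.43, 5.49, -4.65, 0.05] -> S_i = Random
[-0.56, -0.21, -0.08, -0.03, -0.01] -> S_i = -0.56*0.38^i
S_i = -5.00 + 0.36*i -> [-5.0, -4.64, -4.28, -3.92, -3.56]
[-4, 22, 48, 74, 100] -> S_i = -4 + 26*i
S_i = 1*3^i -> [1, 3, 9, 27, 81]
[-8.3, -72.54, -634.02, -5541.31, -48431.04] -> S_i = -8.30*8.74^i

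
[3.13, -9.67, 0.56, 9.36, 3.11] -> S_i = Random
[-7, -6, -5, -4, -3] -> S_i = -7 + 1*i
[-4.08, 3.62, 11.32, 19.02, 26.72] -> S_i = -4.08 + 7.70*i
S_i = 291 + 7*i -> [291, 298, 305, 312, 319]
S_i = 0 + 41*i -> [0, 41, 82, 123, 164]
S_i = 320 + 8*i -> [320, 328, 336, 344, 352]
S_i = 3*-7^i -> [3, -21, 147, -1029, 7203]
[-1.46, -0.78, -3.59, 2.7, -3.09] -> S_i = Random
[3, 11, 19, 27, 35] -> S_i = 3 + 8*i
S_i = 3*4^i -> [3, 12, 48, 192, 768]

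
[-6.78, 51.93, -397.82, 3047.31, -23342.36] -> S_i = -6.78*(-7.66)^i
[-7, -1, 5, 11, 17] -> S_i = -7 + 6*i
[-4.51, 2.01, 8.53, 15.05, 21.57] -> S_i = -4.51 + 6.52*i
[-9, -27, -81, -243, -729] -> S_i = -9*3^i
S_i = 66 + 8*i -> [66, 74, 82, 90, 98]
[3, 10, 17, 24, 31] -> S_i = 3 + 7*i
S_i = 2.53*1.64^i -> [2.53, 4.15, 6.8, 11.16, 18.3]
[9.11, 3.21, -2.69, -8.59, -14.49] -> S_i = 9.11 + -5.90*i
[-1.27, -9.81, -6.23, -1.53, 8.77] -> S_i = Random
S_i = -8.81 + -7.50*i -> [-8.81, -16.31, -23.81, -31.31, -38.81]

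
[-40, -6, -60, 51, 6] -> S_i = Random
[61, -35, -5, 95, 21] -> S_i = Random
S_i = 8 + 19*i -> [8, 27, 46, 65, 84]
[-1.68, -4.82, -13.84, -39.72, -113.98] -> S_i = -1.68*2.87^i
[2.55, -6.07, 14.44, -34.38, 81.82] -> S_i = 2.55*(-2.38)^i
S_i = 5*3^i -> [5, 15, 45, 135, 405]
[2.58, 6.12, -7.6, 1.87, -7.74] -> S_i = Random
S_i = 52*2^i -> [52, 104, 208, 416, 832]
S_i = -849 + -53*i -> [-849, -902, -955, -1008, -1061]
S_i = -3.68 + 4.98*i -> [-3.68, 1.3, 6.28, 11.26, 16.24]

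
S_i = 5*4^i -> [5, 20, 80, 320, 1280]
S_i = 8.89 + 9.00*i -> [8.89, 17.89, 26.89, 35.89, 44.89]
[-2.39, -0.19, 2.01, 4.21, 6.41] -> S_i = -2.39 + 2.20*i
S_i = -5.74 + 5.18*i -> [-5.74, -0.56, 4.62, 9.8, 14.98]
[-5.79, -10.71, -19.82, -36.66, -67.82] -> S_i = -5.79*1.85^i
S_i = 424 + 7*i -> [424, 431, 438, 445, 452]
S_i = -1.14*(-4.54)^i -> [-1.14, 5.18, -23.5, 106.68, -484.32]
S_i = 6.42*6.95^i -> [6.42, 44.62, 310.1, 2155.21, 14978.7]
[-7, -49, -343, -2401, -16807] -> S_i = -7*7^i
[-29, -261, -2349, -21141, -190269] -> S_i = -29*9^i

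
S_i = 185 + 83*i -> [185, 268, 351, 434, 517]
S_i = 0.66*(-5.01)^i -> [0.66, -3.31, 16.57, -83.0, 415.81]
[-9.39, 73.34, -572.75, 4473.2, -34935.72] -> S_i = -9.39*(-7.81)^i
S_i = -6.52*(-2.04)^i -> [-6.52, 13.3, -27.13, 55.35, -112.92]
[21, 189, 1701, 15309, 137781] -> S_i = 21*9^i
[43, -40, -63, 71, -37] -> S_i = Random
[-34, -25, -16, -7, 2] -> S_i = -34 + 9*i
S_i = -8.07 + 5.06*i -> [-8.07, -3.01, 2.05, 7.11, 12.17]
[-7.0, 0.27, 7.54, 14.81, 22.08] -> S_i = -7.00 + 7.27*i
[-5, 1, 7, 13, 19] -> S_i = -5 + 6*i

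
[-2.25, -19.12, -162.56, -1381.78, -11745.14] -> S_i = -2.25*8.50^i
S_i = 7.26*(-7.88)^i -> [7.26, -57.21, 450.81, -3552.35, 27992.49]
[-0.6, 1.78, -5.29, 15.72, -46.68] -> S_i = -0.60*(-2.97)^i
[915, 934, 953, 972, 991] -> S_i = 915 + 19*i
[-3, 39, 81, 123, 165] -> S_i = -3 + 42*i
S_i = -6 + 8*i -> [-6, 2, 10, 18, 26]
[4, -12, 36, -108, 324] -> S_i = 4*-3^i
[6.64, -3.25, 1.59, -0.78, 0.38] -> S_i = 6.64*(-0.49)^i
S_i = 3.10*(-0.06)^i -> [3.1, -0.19, 0.01, -0.0, 0.0]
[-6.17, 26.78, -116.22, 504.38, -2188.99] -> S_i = -6.17*(-4.34)^i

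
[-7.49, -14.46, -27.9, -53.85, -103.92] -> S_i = -7.49*1.93^i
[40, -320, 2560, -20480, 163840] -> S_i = 40*-8^i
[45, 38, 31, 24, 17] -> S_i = 45 + -7*i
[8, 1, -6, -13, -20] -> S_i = 8 + -7*i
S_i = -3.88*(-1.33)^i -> [-3.88, 5.16, -6.86, 9.13, -12.14]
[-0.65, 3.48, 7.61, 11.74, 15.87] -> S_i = -0.65 + 4.13*i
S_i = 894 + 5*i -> [894, 899, 904, 909, 914]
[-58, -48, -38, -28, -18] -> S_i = -58 + 10*i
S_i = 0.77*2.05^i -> [0.77, 1.58, 3.24, 6.63, 13.6]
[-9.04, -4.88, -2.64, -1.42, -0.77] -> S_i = -9.04*0.54^i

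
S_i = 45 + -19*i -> [45, 26, 7, -12, -31]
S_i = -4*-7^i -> [-4, 28, -196, 1372, -9604]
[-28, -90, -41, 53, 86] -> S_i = Random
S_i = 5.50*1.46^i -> [5.5, 8.03, 11.72, 17.12, 24.99]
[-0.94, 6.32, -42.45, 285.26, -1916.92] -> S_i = -0.94*(-6.72)^i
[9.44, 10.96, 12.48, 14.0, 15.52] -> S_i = 9.44 + 1.52*i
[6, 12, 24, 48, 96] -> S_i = 6*2^i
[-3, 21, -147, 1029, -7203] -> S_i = -3*-7^i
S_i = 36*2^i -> [36, 72, 144, 288, 576]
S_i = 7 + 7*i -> [7, 14, 21, 28, 35]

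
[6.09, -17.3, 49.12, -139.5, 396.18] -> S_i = 6.09*(-2.84)^i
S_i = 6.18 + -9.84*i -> [6.18, -3.66, -13.5, -23.34, -33.18]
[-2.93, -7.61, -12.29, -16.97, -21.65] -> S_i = -2.93 + -4.68*i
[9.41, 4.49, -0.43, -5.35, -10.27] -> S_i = 9.41 + -4.92*i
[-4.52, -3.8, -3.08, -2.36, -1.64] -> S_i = -4.52 + 0.72*i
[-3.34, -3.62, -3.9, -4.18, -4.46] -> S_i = -3.34 + -0.28*i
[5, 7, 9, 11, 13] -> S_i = 5 + 2*i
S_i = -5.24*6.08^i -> [-5.24, -31.86, -193.7, -1177.72, -7160.54]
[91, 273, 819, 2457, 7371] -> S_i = 91*3^i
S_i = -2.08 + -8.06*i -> [-2.08, -10.14, -18.2, -26.26, -34.32]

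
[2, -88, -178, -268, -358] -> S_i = 2 + -90*i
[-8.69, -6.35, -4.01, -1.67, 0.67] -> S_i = -8.69 + 2.34*i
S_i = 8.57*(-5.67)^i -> [8.57, -48.59, 275.52, -1562.18, 8857.54]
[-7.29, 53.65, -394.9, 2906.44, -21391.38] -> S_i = -7.29*(-7.36)^i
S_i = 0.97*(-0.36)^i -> [0.97, -0.35, 0.13, -0.05, 0.02]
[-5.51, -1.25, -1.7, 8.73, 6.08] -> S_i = Random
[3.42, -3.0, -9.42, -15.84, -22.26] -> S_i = 3.42 + -6.42*i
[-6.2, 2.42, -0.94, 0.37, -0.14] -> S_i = -6.20*(-0.39)^i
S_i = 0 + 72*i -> [0, 72, 144, 216, 288]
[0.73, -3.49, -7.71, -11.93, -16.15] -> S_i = 0.73 + -4.22*i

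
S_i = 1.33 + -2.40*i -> [1.33, -1.07, -3.47, -5.87, -8.27]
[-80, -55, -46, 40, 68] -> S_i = Random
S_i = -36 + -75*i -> [-36, -111, -186, -261, -336]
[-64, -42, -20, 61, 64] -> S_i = Random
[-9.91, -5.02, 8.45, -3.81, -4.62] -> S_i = Random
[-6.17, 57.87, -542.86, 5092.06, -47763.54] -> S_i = -6.17*(-9.38)^i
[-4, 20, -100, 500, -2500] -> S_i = -4*-5^i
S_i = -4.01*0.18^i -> [-4.01, -0.72, -0.13, -0.02, -0.0]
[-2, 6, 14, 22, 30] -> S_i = -2 + 8*i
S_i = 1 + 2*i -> [1, 3, 5, 7, 9]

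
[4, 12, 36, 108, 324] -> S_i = 4*3^i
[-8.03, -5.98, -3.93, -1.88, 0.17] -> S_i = -8.03 + 2.05*i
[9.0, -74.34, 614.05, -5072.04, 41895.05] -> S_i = 9.00*(-8.26)^i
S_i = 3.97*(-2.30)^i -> [3.97, -9.13, 21.0, -48.3, 111.1]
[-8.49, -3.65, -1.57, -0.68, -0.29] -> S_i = -8.49*0.43^i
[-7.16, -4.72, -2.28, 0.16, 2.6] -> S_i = -7.16 + 2.44*i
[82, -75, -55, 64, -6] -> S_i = Random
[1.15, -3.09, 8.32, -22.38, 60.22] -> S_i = 1.15*(-2.69)^i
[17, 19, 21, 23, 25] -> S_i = 17 + 2*i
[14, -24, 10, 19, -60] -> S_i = Random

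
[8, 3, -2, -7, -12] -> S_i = 8 + -5*i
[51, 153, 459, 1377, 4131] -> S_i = 51*3^i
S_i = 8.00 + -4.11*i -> [8.0, 3.89, -0.22, -4.33, -8.44]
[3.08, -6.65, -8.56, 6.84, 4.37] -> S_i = Random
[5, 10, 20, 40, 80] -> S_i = 5*2^i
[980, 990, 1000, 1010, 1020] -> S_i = 980 + 10*i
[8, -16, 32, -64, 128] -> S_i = 8*-2^i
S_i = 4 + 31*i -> [4, 35, 66, 97, 128]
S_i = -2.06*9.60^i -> [-2.06, -19.78, -189.85, -1822.56, -17496.54]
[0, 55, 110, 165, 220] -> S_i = 0 + 55*i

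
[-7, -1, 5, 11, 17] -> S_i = -7 + 6*i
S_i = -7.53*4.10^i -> [-7.53, -30.87, -126.58, -518.98, -2127.8]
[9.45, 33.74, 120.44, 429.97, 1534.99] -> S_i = 9.45*3.57^i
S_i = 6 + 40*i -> [6, 46, 86, 126, 166]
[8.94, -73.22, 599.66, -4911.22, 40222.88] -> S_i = 8.94*(-8.19)^i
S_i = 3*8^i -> [3, 24, 192, 1536, 12288]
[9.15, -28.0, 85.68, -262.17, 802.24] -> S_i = 9.15*(-3.06)^i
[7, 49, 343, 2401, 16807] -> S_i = 7*7^i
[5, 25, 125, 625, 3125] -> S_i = 5*5^i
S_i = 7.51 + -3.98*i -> [7.51, 3.53, -0.45, -4.43, -8.41]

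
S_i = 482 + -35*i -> [482, 447, 412, 377, 342]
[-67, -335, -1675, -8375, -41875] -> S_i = -67*5^i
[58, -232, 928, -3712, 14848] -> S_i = 58*-4^i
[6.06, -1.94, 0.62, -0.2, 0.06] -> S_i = 6.06*(-0.32)^i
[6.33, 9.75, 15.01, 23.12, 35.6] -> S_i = 6.33*1.54^i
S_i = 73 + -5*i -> [73, 68, 63, 58, 53]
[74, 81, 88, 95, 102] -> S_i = 74 + 7*i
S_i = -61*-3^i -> [-61, 183, -549, 1647, -4941]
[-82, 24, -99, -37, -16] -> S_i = Random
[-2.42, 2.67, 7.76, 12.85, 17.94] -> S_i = -2.42 + 5.09*i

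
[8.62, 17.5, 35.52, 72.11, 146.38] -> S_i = 8.62*2.03^i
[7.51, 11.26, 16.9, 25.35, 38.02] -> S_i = 7.51*1.50^i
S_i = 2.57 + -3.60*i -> [2.57, -1.03, -4.63, -8.23, -11.83]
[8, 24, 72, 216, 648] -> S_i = 8*3^i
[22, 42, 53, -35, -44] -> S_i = Random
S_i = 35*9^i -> [35, 315, 2835, 25515, 229635]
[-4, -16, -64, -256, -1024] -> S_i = -4*4^i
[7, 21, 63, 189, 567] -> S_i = 7*3^i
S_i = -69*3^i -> [-69, -207, -621, -1863, -5589]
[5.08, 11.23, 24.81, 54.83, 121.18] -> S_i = 5.08*2.21^i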